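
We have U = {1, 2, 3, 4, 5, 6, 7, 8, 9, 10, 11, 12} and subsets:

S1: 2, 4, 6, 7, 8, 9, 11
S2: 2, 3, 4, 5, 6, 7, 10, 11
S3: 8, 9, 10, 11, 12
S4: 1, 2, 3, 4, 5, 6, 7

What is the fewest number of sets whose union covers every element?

S3, S4 together cover {1, 2, 3, 4, 5, 6, 7, 8, 9, 10, 11, 12} — every element.
No single set contains all 12 elements, so 2 is optimal.
Greedy (largest uncovered first) would take S2, S3, S4 — 3 sets — but 2 suffice.

2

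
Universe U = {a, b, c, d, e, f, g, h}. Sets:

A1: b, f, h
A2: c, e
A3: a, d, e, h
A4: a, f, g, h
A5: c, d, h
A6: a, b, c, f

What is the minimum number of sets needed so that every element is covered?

3

A3, A4, A6 together cover {a, b, c, d, e, f, g, h} — every element.
No 2 of the 6 sets cover everything (all 15 pairs fall short), so 3 is minimum.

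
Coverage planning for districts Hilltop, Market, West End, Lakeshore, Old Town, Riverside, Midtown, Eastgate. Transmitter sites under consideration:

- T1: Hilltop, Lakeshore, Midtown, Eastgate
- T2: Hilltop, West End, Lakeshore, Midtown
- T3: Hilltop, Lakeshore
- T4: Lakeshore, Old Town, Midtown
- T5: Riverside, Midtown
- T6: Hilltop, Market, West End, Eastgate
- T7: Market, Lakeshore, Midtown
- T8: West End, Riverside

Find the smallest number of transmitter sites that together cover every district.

3

T4, T5, T6 together cover {Hilltop, Market, West End, Lakeshore, Old Town, Riverside, Midtown, Eastgate} — every district.
No 2 of the 8 transmitter sites cover everything (all 28 pairs fall short), so 3 is minimum.
Greedy (largest uncovered first) would take T1, T6, T4, T5 — 4 transmitter sites — but 3 suffice.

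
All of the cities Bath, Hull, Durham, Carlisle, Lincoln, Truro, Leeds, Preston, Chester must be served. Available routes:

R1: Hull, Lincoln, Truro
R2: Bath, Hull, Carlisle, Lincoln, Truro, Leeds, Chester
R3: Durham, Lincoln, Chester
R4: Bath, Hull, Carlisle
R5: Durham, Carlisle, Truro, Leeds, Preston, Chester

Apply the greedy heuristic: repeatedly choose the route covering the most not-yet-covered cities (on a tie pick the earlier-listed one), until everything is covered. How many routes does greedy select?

Pick 1: R2 covers 7 new cities (Bath, Hull, Carlisle, Lincoln, Truro, Leeds, Chester).
Pick 2: R5 covers 2 new cities (Durham, Preston).
Greedy uses 2 routes.

2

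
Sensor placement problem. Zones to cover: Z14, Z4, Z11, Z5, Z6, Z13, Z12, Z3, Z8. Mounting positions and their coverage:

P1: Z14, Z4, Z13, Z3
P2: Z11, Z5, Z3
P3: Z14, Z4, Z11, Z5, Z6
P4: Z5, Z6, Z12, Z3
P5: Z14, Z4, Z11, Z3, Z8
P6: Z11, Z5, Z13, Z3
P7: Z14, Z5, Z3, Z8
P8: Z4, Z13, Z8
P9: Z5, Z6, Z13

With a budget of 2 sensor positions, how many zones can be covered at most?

Choosing P4, P5 covers {Z14, Z4, Z11, Z5, Z6, Z12, Z3, Z8} — 8 zones.
No choice of 2 sensor positions does better; here Z13 is left uncovered.

8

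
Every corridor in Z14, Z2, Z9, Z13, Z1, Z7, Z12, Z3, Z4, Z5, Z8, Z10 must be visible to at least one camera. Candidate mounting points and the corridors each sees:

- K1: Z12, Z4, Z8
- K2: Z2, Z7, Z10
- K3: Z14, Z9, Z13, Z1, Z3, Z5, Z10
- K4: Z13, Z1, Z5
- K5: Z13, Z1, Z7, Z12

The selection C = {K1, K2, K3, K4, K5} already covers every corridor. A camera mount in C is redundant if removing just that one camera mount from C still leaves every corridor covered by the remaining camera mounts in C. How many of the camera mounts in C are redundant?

2

Drop K1: Z4, Z8 uncovered — not redundant.
Drop K2: Z2 uncovered — not redundant.
Drop K3: Z14, Z9, Z3 uncovered — not redundant.
Drop K4: the rest still cover every corridor — redundant.
Drop K5: the rest still cover every corridor — redundant.
2 redundant: K4, K5.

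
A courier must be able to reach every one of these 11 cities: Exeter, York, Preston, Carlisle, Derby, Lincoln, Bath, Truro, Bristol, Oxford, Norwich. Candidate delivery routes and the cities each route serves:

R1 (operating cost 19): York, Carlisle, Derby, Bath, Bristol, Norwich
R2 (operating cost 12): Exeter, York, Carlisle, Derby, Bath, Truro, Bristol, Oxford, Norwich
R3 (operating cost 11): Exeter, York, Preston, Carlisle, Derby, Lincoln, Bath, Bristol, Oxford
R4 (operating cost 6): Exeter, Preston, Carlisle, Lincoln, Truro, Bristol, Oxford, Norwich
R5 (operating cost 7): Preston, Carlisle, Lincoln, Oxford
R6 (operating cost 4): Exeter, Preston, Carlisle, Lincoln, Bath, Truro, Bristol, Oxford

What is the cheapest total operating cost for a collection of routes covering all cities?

16

R2, R6 cover every city at operating cost 12 + 4 = 16.
Any cover uses at least 2 routes; among all covering selections none totals below 16.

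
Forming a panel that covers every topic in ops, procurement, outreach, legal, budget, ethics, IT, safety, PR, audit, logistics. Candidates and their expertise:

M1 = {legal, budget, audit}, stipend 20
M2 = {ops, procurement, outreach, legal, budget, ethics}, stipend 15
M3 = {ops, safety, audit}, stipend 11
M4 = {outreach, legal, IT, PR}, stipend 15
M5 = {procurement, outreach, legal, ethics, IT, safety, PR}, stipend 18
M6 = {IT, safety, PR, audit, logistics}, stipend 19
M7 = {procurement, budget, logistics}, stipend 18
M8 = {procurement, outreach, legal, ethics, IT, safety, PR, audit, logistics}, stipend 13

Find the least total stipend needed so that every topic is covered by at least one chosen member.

M2, M8 cover every topic at stipend 15 + 13 = 28.
Any cover uses at least 2 members; among all covering selections none totals below 28.

28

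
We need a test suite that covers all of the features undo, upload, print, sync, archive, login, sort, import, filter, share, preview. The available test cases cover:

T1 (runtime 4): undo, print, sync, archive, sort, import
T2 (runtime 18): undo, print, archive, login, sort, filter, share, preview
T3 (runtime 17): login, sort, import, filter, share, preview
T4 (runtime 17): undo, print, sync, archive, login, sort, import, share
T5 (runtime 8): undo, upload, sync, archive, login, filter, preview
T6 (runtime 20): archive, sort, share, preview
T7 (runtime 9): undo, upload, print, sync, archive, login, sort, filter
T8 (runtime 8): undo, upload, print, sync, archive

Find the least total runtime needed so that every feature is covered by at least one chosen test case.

25

T3, T8 cover every feature at runtime 17 + 8 = 25.
Any cover uses at least 2 test cases; among all covering selections none totals below 25.
Greedy by coverage-per-runtime would pick T1, T5, T3 for 29 — worse than the optimum 25.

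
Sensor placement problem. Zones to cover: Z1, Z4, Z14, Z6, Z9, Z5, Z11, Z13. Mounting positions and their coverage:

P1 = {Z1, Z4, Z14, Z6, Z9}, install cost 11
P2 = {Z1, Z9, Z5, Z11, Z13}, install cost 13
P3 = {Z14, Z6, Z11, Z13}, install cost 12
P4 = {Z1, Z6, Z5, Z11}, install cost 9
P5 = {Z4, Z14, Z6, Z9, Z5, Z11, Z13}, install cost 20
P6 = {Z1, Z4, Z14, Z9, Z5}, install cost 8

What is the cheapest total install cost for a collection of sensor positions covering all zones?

P3, P6 cover every zone at install cost 12 + 8 = 20.
Any cover uses at least 2 sensor positions; among all covering selections none totals below 20.

20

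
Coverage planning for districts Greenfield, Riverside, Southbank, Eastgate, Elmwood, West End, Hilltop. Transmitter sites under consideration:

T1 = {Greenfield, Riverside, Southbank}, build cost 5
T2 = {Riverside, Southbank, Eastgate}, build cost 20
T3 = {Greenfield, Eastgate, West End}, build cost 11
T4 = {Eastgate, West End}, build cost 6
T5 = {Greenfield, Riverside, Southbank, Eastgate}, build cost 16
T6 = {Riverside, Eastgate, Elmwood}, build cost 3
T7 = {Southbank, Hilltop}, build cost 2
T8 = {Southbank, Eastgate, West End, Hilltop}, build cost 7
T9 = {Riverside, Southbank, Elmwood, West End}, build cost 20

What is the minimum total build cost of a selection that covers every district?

T1, T6, T8 cover every district at build cost 5 + 3 + 7 = 15.
Any cover uses at least 3 transmitter sites; among all covering selections none totals below 15.

15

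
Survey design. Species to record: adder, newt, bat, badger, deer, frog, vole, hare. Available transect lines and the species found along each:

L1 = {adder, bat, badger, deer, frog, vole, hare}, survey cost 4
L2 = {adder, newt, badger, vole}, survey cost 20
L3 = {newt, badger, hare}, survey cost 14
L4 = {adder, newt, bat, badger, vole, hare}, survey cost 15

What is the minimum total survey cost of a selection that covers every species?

L1, L3 cover every species at survey cost 4 + 14 = 18.
Any cover uses at least 2 transects; among all covering selections none totals below 18.

18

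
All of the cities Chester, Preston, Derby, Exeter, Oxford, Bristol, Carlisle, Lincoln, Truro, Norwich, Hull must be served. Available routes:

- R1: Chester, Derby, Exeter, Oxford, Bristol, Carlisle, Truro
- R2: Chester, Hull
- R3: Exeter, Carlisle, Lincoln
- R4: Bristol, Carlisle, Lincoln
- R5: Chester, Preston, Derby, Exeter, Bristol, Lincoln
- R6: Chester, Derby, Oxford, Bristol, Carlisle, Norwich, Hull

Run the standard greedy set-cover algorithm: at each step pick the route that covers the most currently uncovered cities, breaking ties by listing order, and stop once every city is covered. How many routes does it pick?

Pick 1: R1 covers 7 new cities (Chester, Derby, Exeter, Oxford, Bristol, Carlisle, Truro).
Pick 2: R5 covers 2 new cities (Preston, Lincoln).
Pick 3: R6 covers 2 new cities (Norwich, Hull).
Greedy uses 3 routes.

3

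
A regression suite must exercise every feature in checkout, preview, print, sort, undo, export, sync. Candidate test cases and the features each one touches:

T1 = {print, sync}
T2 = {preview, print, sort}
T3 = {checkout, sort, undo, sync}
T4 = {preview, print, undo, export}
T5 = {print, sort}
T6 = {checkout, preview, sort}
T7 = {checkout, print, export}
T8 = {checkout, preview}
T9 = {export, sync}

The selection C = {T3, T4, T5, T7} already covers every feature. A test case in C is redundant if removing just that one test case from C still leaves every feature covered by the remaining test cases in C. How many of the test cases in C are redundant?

2

Drop T3: sync uncovered — not redundant.
Drop T4: preview uncovered — not redundant.
Drop T5: the rest still cover every feature — redundant.
Drop T7: the rest still cover every feature — redundant.
2 redundant: T5, T7.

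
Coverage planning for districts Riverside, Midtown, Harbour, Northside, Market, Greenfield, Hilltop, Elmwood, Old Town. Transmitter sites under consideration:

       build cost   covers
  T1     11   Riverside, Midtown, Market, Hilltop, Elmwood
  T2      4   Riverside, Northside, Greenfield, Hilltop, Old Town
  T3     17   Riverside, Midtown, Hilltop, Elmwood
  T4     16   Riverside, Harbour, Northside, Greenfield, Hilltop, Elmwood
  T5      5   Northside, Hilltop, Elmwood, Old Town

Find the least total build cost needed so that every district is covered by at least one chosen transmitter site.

T1, T2, T4 cover every district at build cost 11 + 4 + 16 = 31.
Any cover uses at least 3 transmitter sites; among all covering selections none totals below 31.

31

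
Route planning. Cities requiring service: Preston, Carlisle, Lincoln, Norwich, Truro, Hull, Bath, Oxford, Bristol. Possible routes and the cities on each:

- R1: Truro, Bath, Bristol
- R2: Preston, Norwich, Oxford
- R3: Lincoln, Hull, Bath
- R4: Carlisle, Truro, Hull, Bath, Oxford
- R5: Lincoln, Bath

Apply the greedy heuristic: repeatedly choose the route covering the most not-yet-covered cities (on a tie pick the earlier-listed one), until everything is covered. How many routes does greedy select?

Pick 1: R4 covers 5 new cities (Carlisle, Truro, Hull, Bath, Oxford).
Pick 2: R2 covers 2 new cities (Preston, Norwich).
Pick 3: R1 covers 1 new cities (Bristol).
Pick 4: R3 covers 1 new cities (Lincoln).
Greedy uses 4 routes.

4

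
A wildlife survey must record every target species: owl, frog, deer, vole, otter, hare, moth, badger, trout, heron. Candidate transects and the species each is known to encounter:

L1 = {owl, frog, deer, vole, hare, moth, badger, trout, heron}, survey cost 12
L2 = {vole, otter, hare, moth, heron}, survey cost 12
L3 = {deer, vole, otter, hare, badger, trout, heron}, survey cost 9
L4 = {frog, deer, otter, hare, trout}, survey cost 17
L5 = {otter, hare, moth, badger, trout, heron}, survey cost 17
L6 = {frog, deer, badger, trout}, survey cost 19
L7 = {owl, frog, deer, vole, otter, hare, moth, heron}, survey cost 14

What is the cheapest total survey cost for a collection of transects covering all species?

21

L1, L3 cover every species at survey cost 12 + 9 = 21.
Any cover uses at least 2 transects; among all covering selections none totals below 21.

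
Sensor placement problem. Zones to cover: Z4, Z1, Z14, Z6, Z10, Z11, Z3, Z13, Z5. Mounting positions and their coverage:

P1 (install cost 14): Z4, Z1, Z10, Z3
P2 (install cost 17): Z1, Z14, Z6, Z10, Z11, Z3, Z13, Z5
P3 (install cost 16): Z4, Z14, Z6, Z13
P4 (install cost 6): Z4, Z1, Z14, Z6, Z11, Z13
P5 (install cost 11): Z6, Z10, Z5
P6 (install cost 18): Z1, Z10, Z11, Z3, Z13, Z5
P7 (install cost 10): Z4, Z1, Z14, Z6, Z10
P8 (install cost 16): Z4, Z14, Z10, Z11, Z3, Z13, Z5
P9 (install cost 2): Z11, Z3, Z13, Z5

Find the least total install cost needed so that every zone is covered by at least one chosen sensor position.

P7, P9 cover every zone at install cost 10 + 2 = 12.
Any cover uses at least 2 sensor positions; among all covering selections none totals below 12.
Greedy by coverage-per-install cost would pick P9, P4, P7 for 18 — worse than the optimum 12.

12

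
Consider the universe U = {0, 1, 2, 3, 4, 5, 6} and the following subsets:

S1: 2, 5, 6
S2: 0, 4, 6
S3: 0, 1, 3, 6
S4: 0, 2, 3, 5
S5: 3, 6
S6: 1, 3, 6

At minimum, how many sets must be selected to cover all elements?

3

S1, S2, S3 together cover {0, 1, 2, 3, 4, 5, 6} — every element.
No 2 of the 6 sets cover everything (all 15 pairs fall short), so 3 is minimum.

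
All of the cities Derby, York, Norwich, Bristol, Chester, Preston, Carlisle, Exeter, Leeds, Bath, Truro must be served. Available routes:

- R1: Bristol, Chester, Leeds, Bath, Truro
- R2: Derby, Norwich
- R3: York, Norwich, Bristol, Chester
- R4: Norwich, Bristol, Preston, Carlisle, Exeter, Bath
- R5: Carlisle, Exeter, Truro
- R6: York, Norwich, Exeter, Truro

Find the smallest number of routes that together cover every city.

R1, R2, R3, R4 together cover {Derby, York, Norwich, Bristol, Chester, Preston, Carlisle, Exeter, Leeds, Bath, Truro} — every city.
No 3 of the 6 routes cover everything (all 20 triples fall short), so 4 is minimum.

4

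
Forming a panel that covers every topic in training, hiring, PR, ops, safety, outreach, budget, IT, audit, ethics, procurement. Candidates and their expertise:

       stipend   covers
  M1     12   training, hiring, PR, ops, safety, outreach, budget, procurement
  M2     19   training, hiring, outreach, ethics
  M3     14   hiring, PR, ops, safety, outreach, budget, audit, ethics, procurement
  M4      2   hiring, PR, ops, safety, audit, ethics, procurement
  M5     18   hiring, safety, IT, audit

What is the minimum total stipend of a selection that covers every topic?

M1, M4, M5 cover every topic at stipend 12 + 2 + 18 = 32.
Any cover uses at least 3 members; among all covering selections none totals below 32.

32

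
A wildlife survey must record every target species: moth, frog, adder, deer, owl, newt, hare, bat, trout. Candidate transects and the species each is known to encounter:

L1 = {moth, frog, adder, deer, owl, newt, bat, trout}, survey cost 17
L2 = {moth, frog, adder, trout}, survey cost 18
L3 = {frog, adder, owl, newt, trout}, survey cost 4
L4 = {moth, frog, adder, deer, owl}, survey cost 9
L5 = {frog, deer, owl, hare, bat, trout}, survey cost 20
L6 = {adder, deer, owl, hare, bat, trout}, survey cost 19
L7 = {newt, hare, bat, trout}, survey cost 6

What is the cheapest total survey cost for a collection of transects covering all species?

L4, L7 cover every species at survey cost 9 + 6 = 15.
Any cover uses at least 2 transects; among all covering selections none totals below 15.

15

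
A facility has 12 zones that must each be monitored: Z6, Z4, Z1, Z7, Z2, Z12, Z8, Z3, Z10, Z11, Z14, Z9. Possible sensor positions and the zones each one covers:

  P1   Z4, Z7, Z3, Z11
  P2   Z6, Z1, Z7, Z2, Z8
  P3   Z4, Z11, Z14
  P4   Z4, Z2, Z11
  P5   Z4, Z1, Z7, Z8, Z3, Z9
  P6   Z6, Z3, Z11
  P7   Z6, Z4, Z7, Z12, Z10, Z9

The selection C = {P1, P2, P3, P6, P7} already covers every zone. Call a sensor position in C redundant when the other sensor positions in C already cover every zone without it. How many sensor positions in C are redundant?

2

Drop P1: the rest still cover every zone — redundant.
Drop P2: Z1, Z2, Z8 uncovered — not redundant.
Drop P3: Z14 uncovered — not redundant.
Drop P6: the rest still cover every zone — redundant.
Drop P7: Z12, Z10, Z9 uncovered — not redundant.
2 redundant: P1, P6.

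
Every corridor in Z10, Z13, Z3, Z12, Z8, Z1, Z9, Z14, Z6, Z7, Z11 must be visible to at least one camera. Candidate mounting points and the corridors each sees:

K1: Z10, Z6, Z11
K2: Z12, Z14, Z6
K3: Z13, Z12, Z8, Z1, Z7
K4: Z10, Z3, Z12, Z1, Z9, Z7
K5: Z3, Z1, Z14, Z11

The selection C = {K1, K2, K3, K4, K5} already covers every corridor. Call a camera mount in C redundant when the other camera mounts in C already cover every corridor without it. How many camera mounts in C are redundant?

3

Drop K1: the rest still cover every corridor — redundant.
Drop K2: the rest still cover every corridor — redundant.
Drop K3: Z13, Z8 uncovered — not redundant.
Drop K4: Z9 uncovered — not redundant.
Drop K5: the rest still cover every corridor — redundant.
3 redundant: K1, K2, K5.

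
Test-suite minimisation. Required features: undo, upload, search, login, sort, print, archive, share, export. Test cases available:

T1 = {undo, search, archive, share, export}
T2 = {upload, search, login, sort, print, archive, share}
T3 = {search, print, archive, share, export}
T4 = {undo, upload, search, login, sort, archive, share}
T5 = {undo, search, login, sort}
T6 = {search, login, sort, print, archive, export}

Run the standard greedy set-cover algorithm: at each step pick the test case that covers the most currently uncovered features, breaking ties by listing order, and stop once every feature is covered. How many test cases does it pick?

Pick 1: T2 covers 7 new features (upload, search, login, sort, print, archive, share).
Pick 2: T1 covers 2 new features (undo, export).
Greedy uses 2 test cases.

2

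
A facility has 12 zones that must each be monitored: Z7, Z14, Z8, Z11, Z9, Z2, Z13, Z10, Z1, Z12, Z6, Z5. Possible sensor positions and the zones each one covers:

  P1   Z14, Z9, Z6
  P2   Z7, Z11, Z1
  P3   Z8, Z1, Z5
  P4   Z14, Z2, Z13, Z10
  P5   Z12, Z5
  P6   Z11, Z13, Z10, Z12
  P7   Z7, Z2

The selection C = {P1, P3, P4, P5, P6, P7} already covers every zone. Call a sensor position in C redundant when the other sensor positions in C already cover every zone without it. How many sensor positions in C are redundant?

2

Drop P1: Z9, Z6 uncovered — not redundant.
Drop P3: Z8, Z1 uncovered — not redundant.
Drop P4: the rest still cover every zone — redundant.
Drop P5: the rest still cover every zone — redundant.
Drop P6: Z11 uncovered — not redundant.
Drop P7: Z7 uncovered — not redundant.
2 redundant: P4, P5.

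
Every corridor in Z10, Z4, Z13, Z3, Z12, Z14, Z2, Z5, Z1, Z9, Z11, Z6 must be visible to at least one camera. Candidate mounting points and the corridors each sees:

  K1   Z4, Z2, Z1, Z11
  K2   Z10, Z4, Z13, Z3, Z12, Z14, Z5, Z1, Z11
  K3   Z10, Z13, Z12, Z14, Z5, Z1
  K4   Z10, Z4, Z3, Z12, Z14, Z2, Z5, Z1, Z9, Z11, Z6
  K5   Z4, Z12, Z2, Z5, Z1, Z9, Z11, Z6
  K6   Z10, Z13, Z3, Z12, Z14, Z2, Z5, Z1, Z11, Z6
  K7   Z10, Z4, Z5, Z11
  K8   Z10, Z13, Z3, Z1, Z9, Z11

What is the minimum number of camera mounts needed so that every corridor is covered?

K2, K4 together cover {Z10, Z4, Z13, Z3, Z12, Z14, Z2, Z5, Z1, Z9, Z11, Z6} — every corridor.
No single camera mount contains all 12 corridors, so 2 is optimal.

2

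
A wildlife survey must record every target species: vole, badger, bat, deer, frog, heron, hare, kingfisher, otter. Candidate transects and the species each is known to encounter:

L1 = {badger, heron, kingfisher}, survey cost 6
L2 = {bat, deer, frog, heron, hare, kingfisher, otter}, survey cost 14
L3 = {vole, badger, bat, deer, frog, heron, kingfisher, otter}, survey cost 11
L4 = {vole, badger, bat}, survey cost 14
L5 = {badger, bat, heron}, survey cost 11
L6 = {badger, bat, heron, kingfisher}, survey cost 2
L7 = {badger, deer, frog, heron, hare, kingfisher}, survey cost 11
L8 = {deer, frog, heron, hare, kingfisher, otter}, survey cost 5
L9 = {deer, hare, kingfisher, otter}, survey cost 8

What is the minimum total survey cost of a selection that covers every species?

L3, L8 cover every species at survey cost 11 + 5 = 16.
Any cover uses at least 2 transects; among all covering selections none totals below 16.
Greedy by coverage-per-survey cost would pick L6, L8, L3 for 18 — worse than the optimum 16.

16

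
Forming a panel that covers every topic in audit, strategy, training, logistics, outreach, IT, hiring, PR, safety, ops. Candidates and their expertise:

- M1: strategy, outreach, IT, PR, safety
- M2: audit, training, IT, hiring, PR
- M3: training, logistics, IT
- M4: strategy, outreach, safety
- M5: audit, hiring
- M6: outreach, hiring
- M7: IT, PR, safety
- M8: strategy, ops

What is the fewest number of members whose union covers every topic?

M1, M2, M3, M8 together cover {audit, strategy, training, logistics, outreach, IT, hiring, PR, safety, ops} — every topic.
No 3 of the 8 members cover everything (all 56 triples fall short), so 4 is minimum.

4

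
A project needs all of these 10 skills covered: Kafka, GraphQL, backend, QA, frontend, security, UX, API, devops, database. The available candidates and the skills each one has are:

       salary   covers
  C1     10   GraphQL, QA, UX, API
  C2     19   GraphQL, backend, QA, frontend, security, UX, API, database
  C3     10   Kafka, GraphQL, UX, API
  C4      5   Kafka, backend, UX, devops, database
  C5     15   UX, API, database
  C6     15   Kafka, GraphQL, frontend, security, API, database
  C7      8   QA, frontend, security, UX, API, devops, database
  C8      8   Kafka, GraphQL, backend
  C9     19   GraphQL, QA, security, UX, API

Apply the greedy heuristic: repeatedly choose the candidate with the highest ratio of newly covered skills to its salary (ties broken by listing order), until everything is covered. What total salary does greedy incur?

21

Pick 1: C4 adds 5 new (Kafka, backend, UX, devops, database) at salary 5 (ratio 5/5).
Pick 2: C7 adds 4 new (QA, frontend, security, API) at salary 8 (ratio 4/8).
Pick 3: C8 adds 1 new (GraphQL) at salary 8 (ratio 1/8).
Greedy total salary: 5 + 8 + 8 = 21. (The true optimum is 16, so greedy overshoots here.)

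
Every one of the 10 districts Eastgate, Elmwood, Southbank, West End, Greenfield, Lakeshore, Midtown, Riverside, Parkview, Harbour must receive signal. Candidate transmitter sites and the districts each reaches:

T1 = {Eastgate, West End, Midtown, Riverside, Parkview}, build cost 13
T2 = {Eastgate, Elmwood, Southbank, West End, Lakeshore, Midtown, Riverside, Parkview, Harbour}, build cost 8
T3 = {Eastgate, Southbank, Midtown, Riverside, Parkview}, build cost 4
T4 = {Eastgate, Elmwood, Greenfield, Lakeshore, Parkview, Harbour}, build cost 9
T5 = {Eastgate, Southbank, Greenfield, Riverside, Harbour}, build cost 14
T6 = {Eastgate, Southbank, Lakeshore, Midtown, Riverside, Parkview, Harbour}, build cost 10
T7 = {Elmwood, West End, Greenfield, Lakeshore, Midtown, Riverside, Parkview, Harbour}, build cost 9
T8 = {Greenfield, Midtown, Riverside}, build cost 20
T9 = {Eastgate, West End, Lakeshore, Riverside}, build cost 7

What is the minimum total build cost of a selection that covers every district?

T3, T7 cover every district at build cost 4 + 9 = 13.
Any cover uses at least 2 transmitter sites; among all covering selections none totals below 13.

13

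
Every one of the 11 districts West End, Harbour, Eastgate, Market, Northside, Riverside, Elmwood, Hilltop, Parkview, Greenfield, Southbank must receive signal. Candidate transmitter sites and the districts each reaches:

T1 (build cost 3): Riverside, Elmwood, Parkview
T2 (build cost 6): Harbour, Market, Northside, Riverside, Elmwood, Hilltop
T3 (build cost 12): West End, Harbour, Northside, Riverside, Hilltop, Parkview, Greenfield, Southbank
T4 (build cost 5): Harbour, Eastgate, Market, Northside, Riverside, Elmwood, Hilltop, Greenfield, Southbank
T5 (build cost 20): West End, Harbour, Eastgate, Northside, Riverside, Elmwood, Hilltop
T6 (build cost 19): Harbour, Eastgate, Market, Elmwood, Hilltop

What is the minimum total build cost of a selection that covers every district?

17

T3, T4 cover every district at build cost 12 + 5 = 17.
Any cover uses at least 2 transmitter sites; among all covering selections none totals below 17.
Greedy by coverage-per-build cost would pick T4, T1, T3 for 20 — worse than the optimum 17.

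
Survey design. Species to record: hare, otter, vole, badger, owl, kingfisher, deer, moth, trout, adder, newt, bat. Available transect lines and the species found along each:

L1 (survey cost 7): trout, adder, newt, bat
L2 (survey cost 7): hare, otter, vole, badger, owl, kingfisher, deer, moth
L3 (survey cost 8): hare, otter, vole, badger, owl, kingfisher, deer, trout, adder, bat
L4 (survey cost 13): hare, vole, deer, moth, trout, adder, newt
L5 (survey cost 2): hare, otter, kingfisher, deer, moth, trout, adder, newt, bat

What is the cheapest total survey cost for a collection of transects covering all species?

9

L2, L5 cover every species at survey cost 7 + 2 = 9.
Any cover uses at least 2 transects; among all covering selections none totals below 9.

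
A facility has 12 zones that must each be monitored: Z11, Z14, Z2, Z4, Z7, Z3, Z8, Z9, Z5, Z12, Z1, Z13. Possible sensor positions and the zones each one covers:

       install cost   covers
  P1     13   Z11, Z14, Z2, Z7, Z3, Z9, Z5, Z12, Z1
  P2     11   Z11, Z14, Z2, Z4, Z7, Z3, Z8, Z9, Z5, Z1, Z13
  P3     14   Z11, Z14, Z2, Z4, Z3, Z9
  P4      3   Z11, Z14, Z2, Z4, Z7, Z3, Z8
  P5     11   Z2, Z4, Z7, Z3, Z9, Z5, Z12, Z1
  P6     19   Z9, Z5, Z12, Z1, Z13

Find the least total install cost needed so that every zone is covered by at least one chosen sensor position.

22

P2, P5 cover every zone at install cost 11 + 11 = 22.
Any cover uses at least 2 sensor positions; among all covering selections none totals below 22.
Greedy by coverage-per-install cost would pick P4, P2, P5 for 25 — worse than the optimum 22.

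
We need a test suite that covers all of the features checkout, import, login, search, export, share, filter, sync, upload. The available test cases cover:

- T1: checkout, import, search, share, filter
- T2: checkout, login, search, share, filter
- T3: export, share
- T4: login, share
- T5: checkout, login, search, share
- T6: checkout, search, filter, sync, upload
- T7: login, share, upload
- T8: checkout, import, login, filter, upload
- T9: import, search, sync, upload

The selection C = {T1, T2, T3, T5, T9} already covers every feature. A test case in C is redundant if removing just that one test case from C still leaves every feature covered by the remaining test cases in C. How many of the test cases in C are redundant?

Drop T1: the rest still cover every feature — redundant.
Drop T2: the rest still cover every feature — redundant.
Drop T3: export uncovered — not redundant.
Drop T5: the rest still cover every feature — redundant.
Drop T9: sync, upload uncovered — not redundant.
3 redundant: T1, T2, T5.

3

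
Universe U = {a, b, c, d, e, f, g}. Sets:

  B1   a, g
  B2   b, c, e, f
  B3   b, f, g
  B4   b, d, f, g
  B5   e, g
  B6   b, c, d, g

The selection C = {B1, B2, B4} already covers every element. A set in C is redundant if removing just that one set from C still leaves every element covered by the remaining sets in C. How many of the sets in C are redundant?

Drop B1: a uncovered — not redundant.
Drop B2: c, e uncovered — not redundant.
Drop B4: d uncovered — not redundant.
None of the sets in C is redundant.

0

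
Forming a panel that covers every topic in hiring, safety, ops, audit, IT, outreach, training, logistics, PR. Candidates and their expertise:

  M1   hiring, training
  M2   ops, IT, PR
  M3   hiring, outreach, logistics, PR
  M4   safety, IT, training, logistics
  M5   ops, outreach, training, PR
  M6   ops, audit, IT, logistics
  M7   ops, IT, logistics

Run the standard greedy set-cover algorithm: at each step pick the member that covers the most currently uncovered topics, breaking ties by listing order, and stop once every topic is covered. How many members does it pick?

Pick 1: M3 covers 4 new topics (hiring, outreach, logistics, PR).
Pick 2: M4 covers 3 new topics (safety, IT, training).
Pick 3: M6 covers 2 new topics (ops, audit).
Greedy uses 3 members.

3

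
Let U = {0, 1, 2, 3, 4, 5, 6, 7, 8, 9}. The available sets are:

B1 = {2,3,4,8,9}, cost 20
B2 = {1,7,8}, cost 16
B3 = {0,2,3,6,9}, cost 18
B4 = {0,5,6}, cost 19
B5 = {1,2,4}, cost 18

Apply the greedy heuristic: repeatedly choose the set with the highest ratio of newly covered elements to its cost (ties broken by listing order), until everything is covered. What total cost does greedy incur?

71

Pick 1: B3 adds 5 new (0, 2, 3, 6, 9) at cost 18 (ratio 5/18).
Pick 2: B2 adds 3 new (1, 7, 8) at cost 16 (ratio 3/16).
Pick 3: B5 adds 1 new (4) at cost 18 (ratio 1/18).
Pick 4: B4 adds 1 new (5) at cost 19 (ratio 1/19).
Greedy total cost: 18 + 16 + 18 + 19 = 71. (The true optimum is 55, so greedy overshoots here.)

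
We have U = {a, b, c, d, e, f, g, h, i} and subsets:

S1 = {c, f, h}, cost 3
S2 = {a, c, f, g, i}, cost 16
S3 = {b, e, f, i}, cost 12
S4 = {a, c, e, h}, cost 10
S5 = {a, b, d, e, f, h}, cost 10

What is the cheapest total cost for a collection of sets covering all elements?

S2, S5 cover every element at cost 16 + 10 = 26.
Any cover uses at least 2 sets; among all covering selections none totals below 26.
Greedy by coverage-per-cost would pick S1, S5, S2 for 29 — worse than the optimum 26.

26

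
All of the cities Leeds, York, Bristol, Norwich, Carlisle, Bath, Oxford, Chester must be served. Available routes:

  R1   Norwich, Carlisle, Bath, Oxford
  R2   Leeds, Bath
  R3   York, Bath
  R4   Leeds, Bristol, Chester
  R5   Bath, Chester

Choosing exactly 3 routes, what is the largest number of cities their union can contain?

Choosing R1, R3, R4 covers {Leeds, York, Bristol, Norwich, Carlisle, Bath, Oxford, Chester} — 8 cities.
That is all 8 cities.

8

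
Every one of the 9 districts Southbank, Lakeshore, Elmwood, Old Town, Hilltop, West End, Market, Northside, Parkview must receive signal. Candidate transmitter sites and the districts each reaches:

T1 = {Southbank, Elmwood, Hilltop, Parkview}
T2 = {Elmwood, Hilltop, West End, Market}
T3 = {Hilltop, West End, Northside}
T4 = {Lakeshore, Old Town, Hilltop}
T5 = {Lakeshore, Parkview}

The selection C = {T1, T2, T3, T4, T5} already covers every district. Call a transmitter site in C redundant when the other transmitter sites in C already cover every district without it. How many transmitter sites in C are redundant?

1

Drop T1: Southbank uncovered — not redundant.
Drop T2: Market uncovered — not redundant.
Drop T3: Northside uncovered — not redundant.
Drop T4: Old Town uncovered — not redundant.
Drop T5: the rest still cover every district — redundant.
1 redundant: T5.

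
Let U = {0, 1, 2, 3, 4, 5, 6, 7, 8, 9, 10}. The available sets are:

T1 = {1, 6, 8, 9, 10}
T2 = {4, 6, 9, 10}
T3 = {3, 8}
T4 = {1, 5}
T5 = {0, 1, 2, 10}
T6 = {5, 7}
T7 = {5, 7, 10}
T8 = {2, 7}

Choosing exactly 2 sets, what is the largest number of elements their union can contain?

Choosing T1, T5 covers {0, 1, 2, 6, 8, 9, 10} — 7 elements.
No choice of 2 sets does better; here 3, 4, 5, 7 are left uncovered.

7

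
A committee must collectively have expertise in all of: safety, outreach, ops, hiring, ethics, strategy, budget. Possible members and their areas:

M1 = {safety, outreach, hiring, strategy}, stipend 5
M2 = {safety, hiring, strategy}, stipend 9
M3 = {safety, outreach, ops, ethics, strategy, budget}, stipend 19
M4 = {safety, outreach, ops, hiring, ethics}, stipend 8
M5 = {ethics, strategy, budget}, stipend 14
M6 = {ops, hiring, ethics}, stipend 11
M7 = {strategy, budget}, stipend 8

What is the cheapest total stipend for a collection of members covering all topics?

M4, M7 cover every topic at stipend 8 + 8 = 16.
Any cover uses at least 2 members; among all covering selections none totals below 16.

16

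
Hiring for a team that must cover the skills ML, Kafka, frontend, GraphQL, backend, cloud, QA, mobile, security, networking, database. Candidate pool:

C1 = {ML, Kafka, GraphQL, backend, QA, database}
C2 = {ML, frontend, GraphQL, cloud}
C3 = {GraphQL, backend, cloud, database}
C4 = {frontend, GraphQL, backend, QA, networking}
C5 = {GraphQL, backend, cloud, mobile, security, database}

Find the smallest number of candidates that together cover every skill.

3

C1, C4, C5 together cover {ML, Kafka, frontend, GraphQL, backend, cloud, QA, mobile, security, networking, database} — every skill.
No 2 of the 5 candidates cover everything (all 10 pairs fall short), so 3 is minimum.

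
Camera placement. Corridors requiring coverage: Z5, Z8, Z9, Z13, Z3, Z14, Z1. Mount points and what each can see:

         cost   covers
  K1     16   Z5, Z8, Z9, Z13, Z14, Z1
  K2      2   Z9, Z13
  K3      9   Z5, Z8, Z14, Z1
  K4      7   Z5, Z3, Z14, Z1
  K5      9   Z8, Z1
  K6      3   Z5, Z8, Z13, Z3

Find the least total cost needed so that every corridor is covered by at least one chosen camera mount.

12

K2, K4, K6 cover every corridor at cost 2 + 7 + 3 = 12.
Any cover uses at least 2 camera mounts; among all covering selections none totals below 12.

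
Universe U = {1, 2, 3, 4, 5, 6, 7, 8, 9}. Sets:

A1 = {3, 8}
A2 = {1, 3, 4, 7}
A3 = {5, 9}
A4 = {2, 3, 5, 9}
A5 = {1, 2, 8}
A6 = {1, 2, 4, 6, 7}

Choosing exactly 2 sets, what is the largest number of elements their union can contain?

Choosing A4, A6 covers {1, 2, 3, 4, 5, 6, 7, 9} — 8 elements.
No choice of 2 sets does better; here 8 is left uncovered.

8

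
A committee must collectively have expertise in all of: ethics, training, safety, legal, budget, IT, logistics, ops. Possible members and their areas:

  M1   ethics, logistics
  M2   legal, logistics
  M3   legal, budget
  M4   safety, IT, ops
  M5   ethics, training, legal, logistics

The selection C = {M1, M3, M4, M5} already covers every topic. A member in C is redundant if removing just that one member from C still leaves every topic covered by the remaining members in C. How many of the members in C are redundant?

Drop M1: the rest still cover every topic — redundant.
Drop M3: budget uncovered — not redundant.
Drop M4: safety, IT, ops uncovered — not redundant.
Drop M5: training uncovered — not redundant.
1 redundant: M1.

1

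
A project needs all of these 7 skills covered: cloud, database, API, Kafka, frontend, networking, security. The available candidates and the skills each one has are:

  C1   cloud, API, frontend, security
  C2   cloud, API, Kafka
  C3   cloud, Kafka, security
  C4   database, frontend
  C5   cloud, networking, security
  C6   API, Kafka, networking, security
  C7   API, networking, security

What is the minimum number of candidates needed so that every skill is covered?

C1, C4, C6 together cover {cloud, database, API, Kafka, frontend, networking, security} — every skill.
No 2 of the 7 candidates cover everything (all 21 pairs fall short), so 3 is minimum.

3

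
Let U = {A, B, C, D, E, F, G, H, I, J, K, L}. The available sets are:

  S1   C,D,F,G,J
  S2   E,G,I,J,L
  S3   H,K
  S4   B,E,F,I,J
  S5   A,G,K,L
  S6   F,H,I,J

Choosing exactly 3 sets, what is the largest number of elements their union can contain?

Choosing S1, S4, S5 covers {A, B, C, D, E, F, G, I, J, K, L} — 11 elements.
No choice of 3 sets does better; here H is left uncovered.

11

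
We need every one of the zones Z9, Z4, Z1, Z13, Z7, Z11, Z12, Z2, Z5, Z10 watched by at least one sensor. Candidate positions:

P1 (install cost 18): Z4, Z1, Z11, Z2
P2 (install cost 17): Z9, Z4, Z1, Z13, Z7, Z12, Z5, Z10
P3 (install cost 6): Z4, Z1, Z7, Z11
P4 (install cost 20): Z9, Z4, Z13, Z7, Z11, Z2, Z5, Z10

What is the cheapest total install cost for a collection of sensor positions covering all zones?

35

P1, P2 cover every zone at install cost 18 + 17 = 35.
Any cover uses at least 2 sensor positions; among all covering selections none totals below 35.
Greedy by coverage-per-install cost would pick P3, P2, P1 for 41 — worse than the optimum 35.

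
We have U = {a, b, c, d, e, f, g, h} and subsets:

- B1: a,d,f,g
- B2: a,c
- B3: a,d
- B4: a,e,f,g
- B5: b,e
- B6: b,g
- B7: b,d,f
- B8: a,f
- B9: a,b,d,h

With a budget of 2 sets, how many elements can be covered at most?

Choosing B4, B9 covers {a, b, d, e, f, g, h} — 7 elements.
No choice of 2 sets does better; here c is left uncovered.

7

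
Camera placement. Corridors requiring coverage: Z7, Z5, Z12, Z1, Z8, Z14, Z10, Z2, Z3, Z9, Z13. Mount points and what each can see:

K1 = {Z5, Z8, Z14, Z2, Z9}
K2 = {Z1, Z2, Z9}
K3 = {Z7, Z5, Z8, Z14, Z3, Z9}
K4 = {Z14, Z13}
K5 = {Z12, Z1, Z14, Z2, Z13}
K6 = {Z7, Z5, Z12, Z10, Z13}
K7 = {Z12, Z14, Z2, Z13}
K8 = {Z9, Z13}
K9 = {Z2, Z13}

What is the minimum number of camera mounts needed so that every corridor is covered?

3

K2, K3, K6 together cover {Z7, Z5, Z12, Z1, Z8, Z14, Z10, Z2, Z3, Z9, Z13} — every corridor.
No 2 of the 9 camera mounts cover everything (all 36 pairs fall short), so 3 is minimum.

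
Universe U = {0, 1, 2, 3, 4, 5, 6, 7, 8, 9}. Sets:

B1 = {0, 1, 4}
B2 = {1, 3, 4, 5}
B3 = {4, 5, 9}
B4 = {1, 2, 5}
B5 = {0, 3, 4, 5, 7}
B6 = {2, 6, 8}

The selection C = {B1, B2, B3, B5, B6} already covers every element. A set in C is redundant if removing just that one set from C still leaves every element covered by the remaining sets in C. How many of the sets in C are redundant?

2

Drop B1: the rest still cover every element — redundant.
Drop B2: the rest still cover every element — redundant.
Drop B3: 9 uncovered — not redundant.
Drop B5: 7 uncovered — not redundant.
Drop B6: 2, 6, 8 uncovered — not redundant.
2 redundant: B1, B2.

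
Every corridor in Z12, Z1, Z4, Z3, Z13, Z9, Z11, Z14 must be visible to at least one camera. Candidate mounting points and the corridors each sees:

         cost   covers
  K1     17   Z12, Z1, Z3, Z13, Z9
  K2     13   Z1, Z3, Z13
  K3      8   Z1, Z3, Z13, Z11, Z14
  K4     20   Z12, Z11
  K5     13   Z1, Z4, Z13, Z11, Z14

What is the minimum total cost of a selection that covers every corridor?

30

K1, K5 cover every corridor at cost 17 + 13 = 30.
Any cover uses at least 2 camera mounts; among all covering selections none totals below 30.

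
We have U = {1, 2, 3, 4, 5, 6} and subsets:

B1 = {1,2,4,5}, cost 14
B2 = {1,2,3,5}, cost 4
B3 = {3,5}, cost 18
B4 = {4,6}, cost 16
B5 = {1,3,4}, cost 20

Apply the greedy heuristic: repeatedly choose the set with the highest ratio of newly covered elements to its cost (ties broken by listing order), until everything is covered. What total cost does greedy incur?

Pick 1: B2 adds 4 new (1, 2, 3, 5) at cost 4 (ratio 4/4).
Pick 2: B4 adds 2 new (4, 6) at cost 16 (ratio 2/16).
Greedy total cost: 4 + 16 = 20.

20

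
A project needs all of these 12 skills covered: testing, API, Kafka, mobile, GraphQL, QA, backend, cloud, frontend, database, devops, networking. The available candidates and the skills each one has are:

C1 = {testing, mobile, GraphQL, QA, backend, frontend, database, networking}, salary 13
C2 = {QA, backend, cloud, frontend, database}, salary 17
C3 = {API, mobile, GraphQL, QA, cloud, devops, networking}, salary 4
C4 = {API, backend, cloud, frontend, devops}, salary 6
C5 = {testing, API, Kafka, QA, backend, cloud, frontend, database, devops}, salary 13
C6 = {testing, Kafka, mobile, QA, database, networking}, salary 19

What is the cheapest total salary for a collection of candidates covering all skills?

17

C3, C5 cover every skill at salary 4 + 13 = 17.
Any cover uses at least 2 candidates; among all covering selections none totals below 17.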